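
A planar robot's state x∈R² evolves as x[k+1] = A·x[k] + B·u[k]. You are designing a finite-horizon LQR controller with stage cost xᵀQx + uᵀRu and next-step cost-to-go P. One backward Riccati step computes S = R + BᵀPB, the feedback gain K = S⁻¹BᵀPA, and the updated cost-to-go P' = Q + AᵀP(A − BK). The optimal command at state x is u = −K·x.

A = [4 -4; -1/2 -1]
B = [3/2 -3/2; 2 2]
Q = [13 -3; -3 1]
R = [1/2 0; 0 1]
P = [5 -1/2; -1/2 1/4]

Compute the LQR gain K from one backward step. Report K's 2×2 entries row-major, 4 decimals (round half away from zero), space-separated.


BᵀP = [6.5000 -0.2500; -8.5000 1.2500]
S = R + BᵀPB = [1/2 0; 0 1] + [9.2500 -10.2500; -10.2500 15.2500] = [9.7500 -10.2500; -10.2500 16.2500]
BᵀPA = [26.1250 -25.7500; -34.6250 32.7500]
K = S⁻¹·BᵀPA = [1.3044 -1.5504; -1.3080 1.0375]
A−BK = [0.0814 -0.1183; -0.4930 0.0258]
AᵀP(A−BK) = [2.6956 -2.4496; -2.4496 2.3513]
P' = Q + AᵀP(A−BK) = [15.6956 -5.4496; -5.4496 3.3513]
tr(P') = 19.0468

1.3044 -1.5504 -1.3080 1.0375


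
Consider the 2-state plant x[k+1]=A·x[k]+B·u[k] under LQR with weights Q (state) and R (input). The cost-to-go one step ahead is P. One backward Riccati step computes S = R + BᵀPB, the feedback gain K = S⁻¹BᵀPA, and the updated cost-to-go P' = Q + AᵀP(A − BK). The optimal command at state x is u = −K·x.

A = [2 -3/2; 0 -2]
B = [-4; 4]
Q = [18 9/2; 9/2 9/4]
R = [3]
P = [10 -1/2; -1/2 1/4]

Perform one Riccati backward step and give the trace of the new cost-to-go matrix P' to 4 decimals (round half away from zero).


BᵀP = [-42.0000 3.0000]
S = R + BᵀPB = [3] + [180.0000] = [183.0000]
BᵀPA = [-84.0000 57.0000]
K = S⁻¹·BᵀPA = [-0.4590 0.3115]
A−BK = [0.1639 -0.2541; 1.8361 -3.2459]
AᵀP(A−BK) = [1.4426 -1.8361; -1.8361 2.7459]
P' = Q + AᵀP(A−BK) = [19.4426 2.6639; 2.6639 4.9959]
tr(P') = 24.4385

24.4385


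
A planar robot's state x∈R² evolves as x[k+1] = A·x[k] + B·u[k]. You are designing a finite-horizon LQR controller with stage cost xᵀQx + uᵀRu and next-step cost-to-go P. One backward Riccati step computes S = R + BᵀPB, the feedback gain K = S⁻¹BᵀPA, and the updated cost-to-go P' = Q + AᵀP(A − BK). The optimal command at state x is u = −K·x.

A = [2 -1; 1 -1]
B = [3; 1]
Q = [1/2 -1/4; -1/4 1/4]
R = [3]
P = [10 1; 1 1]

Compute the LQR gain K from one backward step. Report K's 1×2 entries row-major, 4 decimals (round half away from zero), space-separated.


BᵀP = [31.0000 4.0000]
S = R + BᵀPB = [3] + [97.0000] = [100.0000]
BᵀPA = [66.0000 -35.0000]
K = S⁻¹·BᵀPA = [0.6600 -0.3500]
A−BK = [0.0200 0.0500; 0.3400 -0.6500]
AᵀP(A−BK) = [1.4400 -0.9000; -0.9000 0.7500]
P' = Q + AᵀP(A−BK) = [1.9400 -1.1500; -1.1500 1.0000]
tr(P') = 2.9400

0.6600 -0.3500


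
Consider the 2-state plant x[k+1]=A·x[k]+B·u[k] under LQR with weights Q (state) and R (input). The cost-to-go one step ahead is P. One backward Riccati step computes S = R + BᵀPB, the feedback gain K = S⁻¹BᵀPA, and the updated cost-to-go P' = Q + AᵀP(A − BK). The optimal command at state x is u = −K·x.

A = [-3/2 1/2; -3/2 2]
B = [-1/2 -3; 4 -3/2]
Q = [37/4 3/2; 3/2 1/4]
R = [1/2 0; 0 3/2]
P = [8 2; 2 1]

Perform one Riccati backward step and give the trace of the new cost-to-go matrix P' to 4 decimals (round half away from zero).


10.0927

BᵀP = [4.0000 3.0000; -27.0000 -7.5000]
S = R + BᵀPB = [1/2 0; 0 3/2] + [10.0000 -16.5000; -16.5000 92.2500] = [10.5000 -16.5000; -16.5000 93.7500]
BᵀPA = [-10.5000 8.0000; 51.7500 -28.5000]
K = S⁻¹·BᵀPA = [-0.1833 0.3928; 0.5197 -0.2349]
A−BK = [-0.0324 -0.0082; 0.0126 0.0764]
AᵀP(A−BK) = [0.4289 -0.2212; -0.2212 0.1638]
P' = Q + AᵀP(A−BK) = [9.6789 1.2788; 1.2788 0.4138]
tr(P') = 10.0927


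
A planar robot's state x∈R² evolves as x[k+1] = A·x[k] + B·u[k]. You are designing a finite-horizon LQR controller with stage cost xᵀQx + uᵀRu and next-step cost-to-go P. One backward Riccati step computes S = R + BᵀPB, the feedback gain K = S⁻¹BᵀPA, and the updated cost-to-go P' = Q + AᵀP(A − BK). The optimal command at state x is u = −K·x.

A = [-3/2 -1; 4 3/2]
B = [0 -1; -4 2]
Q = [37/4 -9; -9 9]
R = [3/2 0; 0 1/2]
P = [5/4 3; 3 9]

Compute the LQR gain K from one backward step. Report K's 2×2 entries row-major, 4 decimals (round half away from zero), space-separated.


BᵀP = [-12.0000 -36.0000; 4.7500 15.0000]
S = R + BᵀPB = [3/2 0; 0 1/2] + [144.0000 -60.0000; -60.0000 25.2500] = [145.5000 -60.0000; -60.0000 25.7500]
BᵀPA = [-126.0000 -42.0000; 52.8750 17.7500]
K = S⁻¹·BᵀPA = [-0.4910 -0.1125; 0.9092 0.4271]
A−BK = [-0.5908 -0.5729; 0.2174 0.1957]
AᵀP(A−BK) = [0.8660 0.3625; 0.3625 0.1925]
P' = Q + AᵀP(A−BK) = [10.1160 -8.6375; -8.6375 9.1925]
tr(P') = 19.3085

-0.4910 -0.1125 0.9092 0.4271


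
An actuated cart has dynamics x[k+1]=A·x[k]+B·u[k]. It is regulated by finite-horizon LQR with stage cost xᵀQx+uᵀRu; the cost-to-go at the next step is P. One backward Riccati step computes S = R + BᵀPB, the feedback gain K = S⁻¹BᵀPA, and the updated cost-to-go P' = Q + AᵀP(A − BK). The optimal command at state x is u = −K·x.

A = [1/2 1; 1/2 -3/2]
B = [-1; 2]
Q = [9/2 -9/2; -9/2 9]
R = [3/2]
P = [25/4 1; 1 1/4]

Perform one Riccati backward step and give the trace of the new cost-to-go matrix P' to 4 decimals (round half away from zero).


BᵀP = [-4.2500 -0.5000]
S = R + BᵀPB = [3/2] + [3.2500] = [4.7500]
BᵀPA = [-2.3750 -3.5000]
K = S⁻¹·BᵀPA = [-0.5000 -0.7368]
A−BK = [0.0000 0.2632; 1.5000 -0.0263]
AᵀP(A−BK) = [0.9375 0.9375; 0.9375 1.2336]
P' = Q + AᵀP(A−BK) = [5.4375 -3.5625; -3.5625 10.2336]
tr(P') = 15.6711

15.6711


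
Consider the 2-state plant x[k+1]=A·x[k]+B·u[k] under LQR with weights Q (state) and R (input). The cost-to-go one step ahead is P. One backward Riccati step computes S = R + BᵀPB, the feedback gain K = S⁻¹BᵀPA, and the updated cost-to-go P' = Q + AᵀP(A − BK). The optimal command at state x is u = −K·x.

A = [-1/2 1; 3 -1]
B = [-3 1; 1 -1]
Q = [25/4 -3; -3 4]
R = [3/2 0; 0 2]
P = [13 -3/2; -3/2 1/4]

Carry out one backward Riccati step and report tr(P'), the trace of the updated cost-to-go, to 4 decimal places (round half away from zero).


BᵀP = [-40.5000 4.7500; 14.5000 -1.7500]
S = R + BᵀPB = [3/2 0; 0 2] + [126.2500 -45.2500; -45.2500 16.2500] = [127.7500 -45.2500; -45.2500 18.2500]
BᵀPA = [34.5000 -45.2500; -12.5000 16.2500]
K = S⁻¹·BᵀPA = [0.2255 -0.3188; -0.1259 0.1000]
A−BK = [0.3023 -0.0564; 2.6486 -0.5812]
AᵀP(A−BK) = [0.6477 -0.2519; -0.2519 0.1999]
P' = Q + AᵀP(A−BK) = [6.8977 -3.2519; -3.2519 4.1999]
tr(P') = 11.0976

11.0976


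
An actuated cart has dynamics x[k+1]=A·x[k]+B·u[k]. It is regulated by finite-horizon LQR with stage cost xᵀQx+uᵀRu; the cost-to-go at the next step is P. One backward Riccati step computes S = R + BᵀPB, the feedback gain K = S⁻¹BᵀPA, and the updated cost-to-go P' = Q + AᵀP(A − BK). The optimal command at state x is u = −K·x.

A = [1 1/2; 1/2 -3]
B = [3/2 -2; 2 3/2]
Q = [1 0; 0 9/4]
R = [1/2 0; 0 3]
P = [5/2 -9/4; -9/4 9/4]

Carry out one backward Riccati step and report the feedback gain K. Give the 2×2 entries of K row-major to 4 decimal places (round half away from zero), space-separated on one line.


BᵀP = [-0.7500 1.1250; -8.3750 7.8750]
S = R + BᵀPB = [1/2 0; 0 3] + [1.1250 3.1875; 3.1875 28.5625] = [1.6250 3.1875; 3.1875 31.5625]
BᵀPA = [-0.1875 -3.7500; -4.4375 -27.8125]
K = S⁻¹·BᵀPA = [0.2000 -0.7223; -0.1608 -0.8082]
A−BK = [0.3784 -0.0331; 0.3412 -0.3431]
AᵀP(A−BK) = [0.1365 0.3405; 0.3405 2.4371]
P' = Q + AᵀP(A−BK) = [1.1365 0.3405; 0.3405 4.6871]
tr(P') = 5.8236

0.2000 -0.7223 -0.1608 -0.8082


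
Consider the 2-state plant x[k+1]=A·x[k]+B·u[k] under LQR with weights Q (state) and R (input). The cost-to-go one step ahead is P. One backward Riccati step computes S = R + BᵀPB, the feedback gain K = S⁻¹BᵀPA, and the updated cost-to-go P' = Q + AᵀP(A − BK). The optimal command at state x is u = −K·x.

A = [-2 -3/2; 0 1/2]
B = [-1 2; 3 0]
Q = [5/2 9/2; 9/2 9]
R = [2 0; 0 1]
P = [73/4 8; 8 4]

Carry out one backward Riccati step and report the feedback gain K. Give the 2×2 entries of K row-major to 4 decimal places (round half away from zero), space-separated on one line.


BᵀP = [5.7500 4.0000; 36.5000 16.0000]
S = R + BᵀPB = [2 0; 0 1] + [6.2500 11.5000; 11.5000 73.0000] = [8.2500 11.5000; 11.5000 74.0000]
BᵀPA = [-11.5000 -6.6250; -73.0000 -46.7500]
K = S⁻¹·BᵀPA = [-0.0240 0.0991; -0.9827 -0.6472]
A−BK = [-0.0585 -0.1066; 0.0721 0.2028]
AᵀP(A−BK) = [0.9827 0.6472; 0.6472 0.4645]
P' = Q + AᵀP(A−BK) = [3.4827 5.1472; 5.1472 9.4645]
tr(P') = 12.9472

-0.0240 0.0991 -0.9827 -0.6472


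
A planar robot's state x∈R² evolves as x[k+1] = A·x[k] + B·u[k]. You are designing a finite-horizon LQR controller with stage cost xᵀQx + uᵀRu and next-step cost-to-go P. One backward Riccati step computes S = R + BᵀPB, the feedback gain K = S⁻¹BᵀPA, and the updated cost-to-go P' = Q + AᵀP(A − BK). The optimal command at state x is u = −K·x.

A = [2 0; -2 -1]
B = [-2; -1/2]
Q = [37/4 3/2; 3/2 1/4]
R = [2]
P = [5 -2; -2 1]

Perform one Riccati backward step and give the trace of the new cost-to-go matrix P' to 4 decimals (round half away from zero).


BᵀP = [-9.0000 3.5000]
S = R + BᵀPB = [2] + [16.2500] = [18.2500]
BᵀPA = [-25.0000 -3.5000]
K = S⁻¹·BᵀPA = [-1.3699 -0.1918]
A−BK = [-0.7397 -0.3836; -2.6849 -1.0959]
AᵀP(A−BK) = [5.7534 1.2055; 1.2055 0.3288]
P' = Q + AᵀP(A−BK) = [15.0034 2.7055; 2.7055 0.5788]
tr(P') = 15.5822

15.5822


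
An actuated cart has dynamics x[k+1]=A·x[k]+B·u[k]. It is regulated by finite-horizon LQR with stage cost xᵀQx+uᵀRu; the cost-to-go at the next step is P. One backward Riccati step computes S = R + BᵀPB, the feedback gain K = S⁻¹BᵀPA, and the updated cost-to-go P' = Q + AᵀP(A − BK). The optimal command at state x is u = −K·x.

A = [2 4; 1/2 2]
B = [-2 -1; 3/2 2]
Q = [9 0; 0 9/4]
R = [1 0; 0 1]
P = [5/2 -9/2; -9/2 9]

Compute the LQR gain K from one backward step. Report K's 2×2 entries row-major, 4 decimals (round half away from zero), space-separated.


-0.2916 -0.4522 0.0835 0.4289

BᵀP = [-11.7500 22.5000; -11.5000 22.5000]
S = R + BᵀPB = [1 0; 0 1] + [57.2500 56.7500; 56.7500 56.5000] = [58.2500 56.7500; 56.7500 57.5000]
BᵀPA = [-12.2500 -2.0000; -11.7500 -1.0000]
K = S⁻¹·BᵀPA = [-0.2916 -0.4522; 0.0835 0.4289]
A−BK = [1.5002 3.5245; 0.7705 1.8205]
AᵀP(A−BK) = [0.6584 1.5002; 1.5002 3.5245]
P' = Q + AᵀP(A−BK) = [9.6584 1.5002; 1.5002 5.7745]
tr(P') = 15.4329


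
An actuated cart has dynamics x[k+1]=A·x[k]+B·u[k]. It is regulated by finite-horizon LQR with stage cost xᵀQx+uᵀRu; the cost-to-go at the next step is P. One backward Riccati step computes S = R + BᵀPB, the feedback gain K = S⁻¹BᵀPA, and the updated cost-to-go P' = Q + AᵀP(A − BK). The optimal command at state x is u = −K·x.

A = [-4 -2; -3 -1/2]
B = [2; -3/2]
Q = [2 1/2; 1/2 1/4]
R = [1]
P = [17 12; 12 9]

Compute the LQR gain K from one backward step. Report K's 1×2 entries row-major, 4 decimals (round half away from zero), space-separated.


-5.5362 -2.1594

BᵀP = [16.0000 10.5000]
S = R + BᵀPB = [1] + [16.2500] = [17.2500]
BᵀPA = [-95.5000 -37.2500]
K = S⁻¹·BᵀPA = [-5.5362 -2.1594]
A−BK = [7.0725 2.3188; -11.3043 -3.7391]
AᵀP(A−BK) = [112.2899 39.2754; 39.2754 13.8116]
P' = Q + AᵀP(A−BK) = [114.2899 39.7754; 39.7754 14.0616]
tr(P') = 128.3514


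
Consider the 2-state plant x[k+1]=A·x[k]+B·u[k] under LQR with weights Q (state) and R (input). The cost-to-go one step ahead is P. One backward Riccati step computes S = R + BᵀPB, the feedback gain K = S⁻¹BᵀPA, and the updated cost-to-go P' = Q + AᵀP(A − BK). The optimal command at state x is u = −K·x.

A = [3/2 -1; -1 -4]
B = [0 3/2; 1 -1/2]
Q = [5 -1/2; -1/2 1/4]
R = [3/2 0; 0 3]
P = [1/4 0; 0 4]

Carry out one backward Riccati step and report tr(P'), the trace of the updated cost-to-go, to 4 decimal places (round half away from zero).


BᵀP = [0.0000 4.0000; 0.3750 -2.0000]
S = R + BᵀPB = [3/2 0; 0 3] + [4.0000 -2.0000; -2.0000 1.5625] = [5.5000 -2.0000; -2.0000 4.5625]
BᵀPA = [-4.0000 -16.0000; 2.5625 7.6250]
K = S⁻¹·BᵀPA = [-0.6222 -2.7378; 0.2889 0.4711]
A−BK = [1.0667 -1.7067; -0.2333 -1.0267]
AᵀP(A−BK) = [1.3333 3.4667; 3.4667 16.8533]
P' = Q + AᵀP(A−BK) = [6.3333 2.9667; 2.9667 17.1033]
tr(P') = 23.4367

23.4367


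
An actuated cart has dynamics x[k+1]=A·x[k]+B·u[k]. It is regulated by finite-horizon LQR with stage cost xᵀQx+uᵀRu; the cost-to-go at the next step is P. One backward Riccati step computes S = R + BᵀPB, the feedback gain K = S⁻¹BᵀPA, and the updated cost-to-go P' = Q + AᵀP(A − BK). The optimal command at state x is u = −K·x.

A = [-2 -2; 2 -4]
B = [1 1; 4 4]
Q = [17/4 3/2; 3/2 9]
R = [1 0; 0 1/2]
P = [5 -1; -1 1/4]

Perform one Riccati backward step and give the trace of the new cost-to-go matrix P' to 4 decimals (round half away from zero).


BᵀP = [1.0000 0.0000; 1.0000 0.0000]
S = R + BᵀPB = [1 0; 0 1/2] + [1.0000 1.0000; 1.0000 1.0000] = [2.0000 1.0000; 1.0000 1.5000]
BᵀPA = [-2.0000 -2.0000; -2.0000 -2.0000]
K = S⁻¹·BᵀPA = [-0.5000 -0.5000; -1.0000 -1.0000]
A−BK = [-0.5000 -0.5000; 8.0000 2.0000]
AᵀP(A−BK) = [26.0000 11.0000; 11.0000 5.0000]
P' = Q + AᵀP(A−BK) = [30.2500 12.5000; 12.5000 14.0000]
tr(P') = 44.2500

44.2500


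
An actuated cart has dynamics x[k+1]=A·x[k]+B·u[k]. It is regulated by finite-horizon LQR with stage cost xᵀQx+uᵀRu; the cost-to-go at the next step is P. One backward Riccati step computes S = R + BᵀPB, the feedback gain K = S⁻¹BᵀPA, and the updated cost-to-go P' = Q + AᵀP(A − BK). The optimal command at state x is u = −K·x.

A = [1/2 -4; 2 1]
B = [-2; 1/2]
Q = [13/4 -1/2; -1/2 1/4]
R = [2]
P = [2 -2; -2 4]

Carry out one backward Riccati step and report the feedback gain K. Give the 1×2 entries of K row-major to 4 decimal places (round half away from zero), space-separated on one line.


0.6333 1.7333

BᵀP = [-5.0000 6.0000]
S = R + BᵀPB = [2] + [13.0000] = [15.0000]
BᵀPA = [9.5000 26.0000]
K = S⁻¹·BᵀPA = [0.6333 1.7333]
A−BK = [1.7667 -0.5333; 1.6833 0.1333]
AᵀP(A−BK) = [6.4833 2.5333; 2.5333 6.9333]
P' = Q + AᵀP(A−BK) = [9.7333 2.0333; 2.0333 7.1833]
tr(P') = 16.9167


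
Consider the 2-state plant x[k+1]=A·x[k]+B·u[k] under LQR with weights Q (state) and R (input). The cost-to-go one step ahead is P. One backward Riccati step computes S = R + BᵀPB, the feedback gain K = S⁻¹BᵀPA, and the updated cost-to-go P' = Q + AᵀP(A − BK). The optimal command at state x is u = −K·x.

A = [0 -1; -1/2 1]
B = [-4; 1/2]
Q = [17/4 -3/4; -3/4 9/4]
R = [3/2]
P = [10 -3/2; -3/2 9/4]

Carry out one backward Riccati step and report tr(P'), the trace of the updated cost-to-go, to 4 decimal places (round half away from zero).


BᵀP = [-40.7500 7.1250]
S = R + BᵀPB = [3/2] + [166.5625] = [168.0625]
BᵀPA = [-3.5625 47.8750]
K = S⁻¹·BᵀPA = [-0.0212 0.2849]
A−BK = [-0.0848 0.1395; -0.4894 0.8576]
AᵀP(A−BK) = [0.4870 -0.8602; -0.8602 1.6121]
P' = Q + AᵀP(A−BK) = [4.7370 -1.6102; -1.6102 3.8621]
tr(P') = 8.5991

8.5991


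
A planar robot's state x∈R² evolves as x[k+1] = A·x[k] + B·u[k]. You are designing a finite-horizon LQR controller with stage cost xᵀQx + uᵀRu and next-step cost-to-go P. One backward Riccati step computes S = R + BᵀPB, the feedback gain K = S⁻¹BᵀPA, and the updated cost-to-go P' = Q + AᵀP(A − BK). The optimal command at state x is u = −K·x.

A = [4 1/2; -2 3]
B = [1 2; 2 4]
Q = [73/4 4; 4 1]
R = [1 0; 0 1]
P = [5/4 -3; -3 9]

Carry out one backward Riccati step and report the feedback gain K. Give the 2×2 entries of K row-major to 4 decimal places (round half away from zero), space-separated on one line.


BᵀP = [-4.7500 15.0000; -9.5000 30.0000]
S = R + BᵀPB = [1 0; 0 1] + [25.2500 50.5000; 50.5000 101.0000] = [26.2500 50.5000; 50.5000 102.0000]
BᵀPA = [-49.0000 42.6250; -98.0000 85.2500]
K = S⁻¹·BᵀPA = [-0.3851 0.3350; -0.7701 0.6699]
A−BK = [5.9253 -1.1749; 1.8507 -0.3497]
AᵀP(A−BK) = [9.6582 -2.4322; -2.4322 0.9219]
P' = Q + AᵀP(A−BK) = [27.9082 1.5678; 1.5678 1.9219]
tr(P') = 29.8301

-0.3851 0.3350 -0.7701 0.6699


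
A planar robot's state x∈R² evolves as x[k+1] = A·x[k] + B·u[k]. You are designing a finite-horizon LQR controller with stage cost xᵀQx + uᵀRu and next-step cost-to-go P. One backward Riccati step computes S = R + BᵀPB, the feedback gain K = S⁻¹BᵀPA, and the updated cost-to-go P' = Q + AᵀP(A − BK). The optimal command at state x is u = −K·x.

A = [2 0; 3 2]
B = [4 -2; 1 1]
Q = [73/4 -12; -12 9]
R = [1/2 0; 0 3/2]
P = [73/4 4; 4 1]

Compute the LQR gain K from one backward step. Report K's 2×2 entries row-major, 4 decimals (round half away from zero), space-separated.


0.6945 0.1755 0.1538 0.1688

BᵀP = [77.0000 17.0000; -32.5000 -7.0000]
S = R + BᵀPB = [1/2 0; 0 3/2] + [325.0000 -137.0000; -137.0000 58.0000] = [325.5000 -137.0000; -137.0000 59.5000]
BᵀPA = [205.0000 34.0000; -86.0000 -14.0000]
K = S⁻¹·BᵀPA = [0.6945 0.1755; 0.1538 0.1688]
A−BK = [-0.4705 -0.3644; 2.1517 1.6557]
AᵀP(A−BK) = [0.8475 0.5391; 0.5391 0.3962]
P' = Q + AᵀP(A−BK) = [19.0975 -11.4609; -11.4609 9.3962]
tr(P') = 28.4936


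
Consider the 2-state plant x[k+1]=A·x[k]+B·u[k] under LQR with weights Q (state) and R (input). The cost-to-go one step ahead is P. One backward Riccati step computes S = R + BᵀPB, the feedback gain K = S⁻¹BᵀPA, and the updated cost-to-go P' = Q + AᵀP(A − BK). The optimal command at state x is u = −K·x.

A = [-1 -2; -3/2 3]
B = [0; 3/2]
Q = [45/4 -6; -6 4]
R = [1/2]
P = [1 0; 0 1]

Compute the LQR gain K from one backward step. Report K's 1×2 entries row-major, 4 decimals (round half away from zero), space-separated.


BᵀP = [0.0000 1.5000]
S = R + BᵀPB = [1/2] + [2.2500] = [2.7500]
BᵀPA = [-2.2500 4.5000]
K = S⁻¹·BᵀPA = [-0.8182 1.6364]
A−BK = [-1.0000 -2.0000; -0.2727 0.5455]
AᵀP(A−BK) = [1.4091 1.1818; 1.1818 5.6364]
P' = Q + AᵀP(A−BK) = [12.6591 -4.8182; -4.8182 9.6364]
tr(P') = 22.2955

-0.8182 1.6364


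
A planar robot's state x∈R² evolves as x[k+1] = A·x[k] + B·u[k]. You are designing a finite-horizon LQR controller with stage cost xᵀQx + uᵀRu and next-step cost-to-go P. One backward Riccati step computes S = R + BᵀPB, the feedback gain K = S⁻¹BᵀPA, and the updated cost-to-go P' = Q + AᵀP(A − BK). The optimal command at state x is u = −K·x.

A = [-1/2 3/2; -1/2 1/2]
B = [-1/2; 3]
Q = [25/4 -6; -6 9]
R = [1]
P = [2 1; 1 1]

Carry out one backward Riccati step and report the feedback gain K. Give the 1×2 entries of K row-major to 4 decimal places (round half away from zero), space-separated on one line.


BᵀP = [2.0000 2.5000]
S = R + BᵀPB = [1] + [6.5000] = [7.5000]
BᵀPA = [-2.2500 4.2500]
K = S⁻¹·BᵀPA = [-0.3000 0.5667]
A−BK = [-0.6500 1.7833; 0.4000 -1.2000]
AᵀP(A−BK) = [0.5750 -1.4750; -1.4750 3.8417]
P' = Q + AᵀP(A−BK) = [6.8250 -7.4750; -7.4750 12.8417]
tr(P') = 19.6667

-0.3000 0.5667


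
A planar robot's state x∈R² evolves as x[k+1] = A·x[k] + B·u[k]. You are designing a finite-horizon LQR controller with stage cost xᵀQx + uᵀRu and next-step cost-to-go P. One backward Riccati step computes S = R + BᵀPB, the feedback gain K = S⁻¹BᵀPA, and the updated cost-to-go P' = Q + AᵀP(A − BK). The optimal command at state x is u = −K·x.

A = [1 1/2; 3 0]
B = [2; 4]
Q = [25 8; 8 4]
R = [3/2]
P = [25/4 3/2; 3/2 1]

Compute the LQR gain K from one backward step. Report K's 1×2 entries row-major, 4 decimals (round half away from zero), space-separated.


BᵀP = [18.5000 7.0000]
S = R + BᵀPB = [3/2] + [65.0000] = [66.5000]
BᵀPA = [39.5000 9.2500]
K = S⁻¹·BᵀPA = [0.5940 0.1391]
A−BK = [-0.1880 0.2218; 0.6241 -0.5564]
AᵀP(A−BK) = [0.7876 -0.1194; -0.1194 0.2758]
P' = Q + AᵀP(A−BK) = [25.7876 7.8806; 7.8806 4.2758]
tr(P') = 30.0634

0.5940 0.1391


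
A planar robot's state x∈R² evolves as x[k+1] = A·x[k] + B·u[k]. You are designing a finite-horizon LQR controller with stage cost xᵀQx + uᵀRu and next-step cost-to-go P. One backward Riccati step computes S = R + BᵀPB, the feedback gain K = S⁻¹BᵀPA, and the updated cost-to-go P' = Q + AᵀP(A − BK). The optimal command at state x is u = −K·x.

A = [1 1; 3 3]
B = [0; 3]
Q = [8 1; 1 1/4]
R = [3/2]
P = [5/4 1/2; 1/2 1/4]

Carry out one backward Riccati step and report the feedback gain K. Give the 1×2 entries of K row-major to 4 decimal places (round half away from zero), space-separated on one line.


1.0000 1.0000

BᵀP = [1.5000 0.7500]
S = R + BᵀPB = [3/2] + [2.2500] = [3.7500]
BᵀPA = [3.7500 3.7500]
K = S⁻¹·BᵀPA = [1.0000 1.0000]
A−BK = [1.0000 1.0000; 0.0000 0.0000]
AᵀP(A−BK) = [2.7500 2.7500; 2.7500 2.7500]
P' = Q + AᵀP(A−BK) = [10.7500 3.7500; 3.7500 3.0000]
tr(P') = 13.7500


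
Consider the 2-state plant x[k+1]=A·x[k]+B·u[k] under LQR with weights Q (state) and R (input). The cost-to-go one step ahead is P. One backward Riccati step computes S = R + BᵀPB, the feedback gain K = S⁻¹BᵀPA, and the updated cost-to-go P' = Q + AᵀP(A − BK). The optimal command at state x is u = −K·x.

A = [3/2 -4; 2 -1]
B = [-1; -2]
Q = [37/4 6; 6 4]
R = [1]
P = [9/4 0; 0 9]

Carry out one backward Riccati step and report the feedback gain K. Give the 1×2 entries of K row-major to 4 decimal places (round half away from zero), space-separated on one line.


BᵀP = [-2.2500 -18.0000]
S = R + BᵀPB = [1] + [38.2500] = [39.2500]
BᵀPA = [-39.3750 27.0000]
K = S⁻¹·BᵀPA = [-1.0032 0.6879]
A−BK = [0.4968 -3.3121; -0.0064 0.3758]
AᵀP(A−BK) = [1.5621 -4.4140; -4.4140 26.4268]
P' = Q + AᵀP(A−BK) = [10.8121 1.5860; 1.5860 30.4268]
tr(P') = 41.2389

-1.0032 0.6879


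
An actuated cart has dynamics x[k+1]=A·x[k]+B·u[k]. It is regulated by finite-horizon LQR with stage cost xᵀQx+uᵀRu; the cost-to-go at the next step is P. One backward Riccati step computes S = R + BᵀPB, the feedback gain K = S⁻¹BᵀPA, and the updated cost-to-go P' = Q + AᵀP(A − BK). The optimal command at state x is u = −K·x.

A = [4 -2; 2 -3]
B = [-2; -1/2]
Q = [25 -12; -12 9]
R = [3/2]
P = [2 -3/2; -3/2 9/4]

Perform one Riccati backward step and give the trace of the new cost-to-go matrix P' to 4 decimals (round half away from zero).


BᵀP = [-3.2500 1.8750]
S = R + BᵀPB = [3/2] + [5.5625] = [7.0625]
BᵀPA = [-9.2500 0.8750]
K = S⁻¹·BᵀPA = [-1.3097 0.1239]
A−BK = [1.3805 -1.7522; 1.3451 -2.9381]
AᵀP(A−BK) = [4.8850 -4.3540; -4.3540 10.1416]
P' = Q + AᵀP(A−BK) = [29.8850 -16.3540; -16.3540 19.1416]
tr(P') = 49.0265

49.0265


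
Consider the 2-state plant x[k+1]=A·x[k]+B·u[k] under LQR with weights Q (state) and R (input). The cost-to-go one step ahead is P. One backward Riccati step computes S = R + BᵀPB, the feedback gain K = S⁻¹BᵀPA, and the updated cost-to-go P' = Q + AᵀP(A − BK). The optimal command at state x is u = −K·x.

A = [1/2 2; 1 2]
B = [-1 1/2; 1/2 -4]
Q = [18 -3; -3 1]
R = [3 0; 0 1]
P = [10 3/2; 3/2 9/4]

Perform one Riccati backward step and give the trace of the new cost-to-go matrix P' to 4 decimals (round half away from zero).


BᵀP = [-9.2500 -0.3750; -1.0000 -8.2500]
S = R + BᵀPB = [3 0; 0 1] + [9.0625 -3.1250; -3.1250 32.5000] = [12.0625 -3.1250; -3.1250 33.5000]
BᵀPA = [-5.0000 -19.2500; -8.7500 -18.5000]
K = S⁻¹·BᵀPA = [-0.4941 -1.7820; -0.3073 -0.7185]
A−BK = [0.1595 0.5772; 0.0179 0.0171]
AᵀP(A−BK) = [1.0907 3.8035; 3.8035 13.4051]
P' = Q + AᵀP(A−BK) = [19.0907 0.8035; 0.8035 14.4051]
tr(P') = 33.4957

33.4957


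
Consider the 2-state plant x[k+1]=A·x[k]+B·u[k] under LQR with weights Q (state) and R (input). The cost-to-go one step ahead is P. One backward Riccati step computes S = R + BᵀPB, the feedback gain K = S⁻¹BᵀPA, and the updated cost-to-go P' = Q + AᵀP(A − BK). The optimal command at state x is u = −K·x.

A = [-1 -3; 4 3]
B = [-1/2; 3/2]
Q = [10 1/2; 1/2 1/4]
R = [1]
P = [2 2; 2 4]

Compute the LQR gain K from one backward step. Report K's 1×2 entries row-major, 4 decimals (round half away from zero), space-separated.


2.4000 1.2000

BᵀP = [2.0000 5.0000]
S = R + BᵀPB = [1] + [6.5000] = [7.5000]
BᵀPA = [18.0000 9.0000]
K = S⁻¹·BᵀPA = [2.4000 1.2000]
A−BK = [0.2000 -2.4000; 0.4000 1.2000]
AᵀP(A−BK) = [6.8000 2.4000; 2.4000 7.2000]
P' = Q + AᵀP(A−BK) = [16.8000 2.9000; 2.9000 7.4500]
tr(P') = 24.2500


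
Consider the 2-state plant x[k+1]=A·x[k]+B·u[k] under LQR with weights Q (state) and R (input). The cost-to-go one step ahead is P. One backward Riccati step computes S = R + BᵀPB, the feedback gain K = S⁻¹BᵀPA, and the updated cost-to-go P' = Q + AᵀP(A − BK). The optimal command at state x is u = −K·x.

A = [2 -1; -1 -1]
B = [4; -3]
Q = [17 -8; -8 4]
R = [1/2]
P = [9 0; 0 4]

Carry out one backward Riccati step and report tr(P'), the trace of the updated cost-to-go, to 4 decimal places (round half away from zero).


31.7175

BᵀP = [36.0000 -12.0000]
S = R + BᵀPB = [1/2] + [180.0000] = [180.5000]
BᵀPA = [84.0000 -24.0000]
K = S⁻¹·BᵀPA = [0.4654 -0.1330]
A−BK = [0.1385 -0.4681; 0.3961 -1.3989]
AᵀP(A−BK) = [0.9086 -2.8310; -2.8310 9.8089]
P' = Q + AᵀP(A−BK) = [17.9086 -10.8310; -10.8310 13.8089]
tr(P') = 31.7175


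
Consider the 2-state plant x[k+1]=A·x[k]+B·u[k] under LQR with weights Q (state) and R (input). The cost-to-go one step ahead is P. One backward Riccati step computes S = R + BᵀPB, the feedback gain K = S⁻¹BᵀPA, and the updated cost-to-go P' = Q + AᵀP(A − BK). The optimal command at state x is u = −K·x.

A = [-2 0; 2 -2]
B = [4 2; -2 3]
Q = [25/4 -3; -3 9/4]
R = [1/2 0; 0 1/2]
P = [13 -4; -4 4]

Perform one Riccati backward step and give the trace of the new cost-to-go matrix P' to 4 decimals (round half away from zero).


8.8792

BᵀP = [60.0000 -24.0000; 14.0000 4.0000]
S = R + BᵀPB = [1/2 0; 0 1/2] + [288.0000 48.0000; 48.0000 40.0000] = [288.5000 48.0000; 48.0000 40.5000]
BᵀPA = [-168.0000 48.0000; -20.0000 -8.0000]
K = S⁻¹·BᵀPA = [-0.6230 0.2482; 0.2446 -0.4917]
A−BK = [0.0029 -0.0094; 0.0203 -0.0286]
AᵀP(A−BK) = [0.2253 -0.1390; -0.1390 0.1539]
P' = Q + AᵀP(A−BK) = [6.4753 -3.1390; -3.1390 2.4039]
tr(P') = 8.8792


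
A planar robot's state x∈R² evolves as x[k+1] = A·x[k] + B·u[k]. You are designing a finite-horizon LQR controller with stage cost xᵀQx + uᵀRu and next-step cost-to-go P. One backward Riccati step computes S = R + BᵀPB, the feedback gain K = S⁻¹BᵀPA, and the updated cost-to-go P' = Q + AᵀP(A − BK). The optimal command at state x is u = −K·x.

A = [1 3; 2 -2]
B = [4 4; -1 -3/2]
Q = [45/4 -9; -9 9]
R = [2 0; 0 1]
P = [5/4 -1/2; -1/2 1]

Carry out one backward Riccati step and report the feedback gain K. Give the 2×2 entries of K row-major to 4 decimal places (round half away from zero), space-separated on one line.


0.2114 0.1771 -0.2343 0.6686

BᵀP = [5.5000 -3.0000; 5.7500 -3.5000]
S = R + BᵀPB = [2 0; 0 1] + [25.0000 26.5000; 26.5000 28.2500] = [27.0000 26.5000; 26.5000 29.2500]
BᵀPA = [-0.5000 22.5000; -1.2500 24.2500]
K = S⁻¹·BᵀPA = [0.2114 0.1771; -0.2343 0.6686]
A−BK = [1.0914 -0.3829; 1.8600 -0.8200]
AᵀP(A−BK) = [3.0629 -1.3257; -1.3257 1.0514]
P' = Q + AᵀP(A−BK) = [14.3129 -10.3257; -10.3257 10.0514]
tr(P') = 24.3643


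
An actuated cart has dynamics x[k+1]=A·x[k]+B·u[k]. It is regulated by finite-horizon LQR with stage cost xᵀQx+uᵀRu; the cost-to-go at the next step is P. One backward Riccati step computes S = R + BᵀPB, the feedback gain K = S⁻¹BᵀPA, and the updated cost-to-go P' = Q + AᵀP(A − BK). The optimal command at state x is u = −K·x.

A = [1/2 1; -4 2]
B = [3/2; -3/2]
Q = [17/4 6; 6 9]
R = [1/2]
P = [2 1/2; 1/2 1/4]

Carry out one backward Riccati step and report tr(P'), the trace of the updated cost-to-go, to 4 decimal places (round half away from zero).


BᵀP = [2.2500 0.3750]
S = R + BᵀPB = [1/2] + [2.8125] = [3.3125]
BᵀPA = [-0.3750 3.0000]
K = S⁻¹·BᵀPA = [-0.1132 0.9057]
A−BK = [0.6698 -0.3585; -4.1698 3.3585]
AᵀP(A−BK) = [2.4575 -2.1604; -2.1604 2.2830]
P' = Q + AᵀP(A−BK) = [6.7075 3.8396; 3.8396 11.2830]
tr(P') = 17.9906

17.9906


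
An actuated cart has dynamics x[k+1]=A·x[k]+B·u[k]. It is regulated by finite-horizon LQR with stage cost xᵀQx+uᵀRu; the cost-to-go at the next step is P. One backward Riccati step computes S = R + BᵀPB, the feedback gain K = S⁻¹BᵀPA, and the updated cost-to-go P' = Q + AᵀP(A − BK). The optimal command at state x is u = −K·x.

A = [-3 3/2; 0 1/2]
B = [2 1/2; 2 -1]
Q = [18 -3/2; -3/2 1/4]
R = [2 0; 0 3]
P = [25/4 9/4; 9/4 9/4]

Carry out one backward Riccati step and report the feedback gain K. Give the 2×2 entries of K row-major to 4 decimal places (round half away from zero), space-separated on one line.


BᵀP = [17.0000 9.0000; 0.8750 -1.1250]
S = R + BᵀPB = [2 0; 0 3] + [52.0000 -0.5000; -0.5000 1.5625] = [54.0000 -0.5000; -0.5000 4.5625]
BᵀPA = [-51.0000 30.0000; -2.6250 0.7500]
K = S⁻¹·BᵀPA = [-0.9507 0.5576; -0.6795 0.2255]
A−BK = [-0.7588 0.2720; 1.2219 -0.3898]
AᵀP(A−BK) = [5.9787 -2.4683; -2.4683 1.1016]
P' = Q + AᵀP(A−BK) = [23.9787 -3.9683; -3.9683 1.3516]
tr(P') = 25.3302

-0.9507 0.5576 -0.6795 0.2255


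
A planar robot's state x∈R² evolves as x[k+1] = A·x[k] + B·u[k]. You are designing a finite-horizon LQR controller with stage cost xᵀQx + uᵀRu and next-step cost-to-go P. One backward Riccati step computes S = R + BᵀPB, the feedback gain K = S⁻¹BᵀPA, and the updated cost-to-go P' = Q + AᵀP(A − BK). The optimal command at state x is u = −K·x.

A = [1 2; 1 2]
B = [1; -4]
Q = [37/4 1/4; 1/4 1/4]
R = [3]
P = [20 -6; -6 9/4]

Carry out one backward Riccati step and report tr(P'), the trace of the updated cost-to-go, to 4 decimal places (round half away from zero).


21.4509

BᵀP = [44.0000 -15.0000]
S = R + BᵀPB = [3] + [104.0000] = [107.0000]
BᵀPA = [29.0000 58.0000]
K = S⁻¹·BᵀPA = [0.2710 0.5421]
A−BK = [0.7290 1.4579; 2.0841 4.1682]
AᵀP(A−BK) = [2.3902 4.7804; 4.7804 9.5607]
P' = Q + AᵀP(A−BK) = [11.6402 5.0304; 5.0304 9.8107]
tr(P') = 21.4509


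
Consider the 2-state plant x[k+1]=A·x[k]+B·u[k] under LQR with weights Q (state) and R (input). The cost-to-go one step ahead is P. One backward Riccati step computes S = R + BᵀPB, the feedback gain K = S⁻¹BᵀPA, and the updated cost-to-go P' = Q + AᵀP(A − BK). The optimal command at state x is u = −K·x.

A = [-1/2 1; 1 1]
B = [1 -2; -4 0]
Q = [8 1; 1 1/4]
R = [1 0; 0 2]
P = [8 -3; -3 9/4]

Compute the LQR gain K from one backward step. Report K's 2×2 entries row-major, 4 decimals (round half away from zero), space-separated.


BᵀP = [20.0000 -12.0000; -16.0000 6.0000]
S = R + BᵀPB = [1 0; 0 2] + [68.0000 -40.0000; -40.0000 32.0000] = [69.0000 -40.0000; -40.0000 34.0000]
BᵀPA = [-22.0000 8.0000; 14.0000 -10.0000]
K = S⁻¹·BᵀPA = [-0.2520 -0.1716; 0.1153 -0.4960]
A−BK = [-0.0174 0.1796; -0.0080 0.3137]
AᵀP(A−BK) = [0.0918 -0.0811; -0.0811 0.6629]
P' = Q + AᵀP(A−BK) = [8.0918 0.9189; 0.9189 0.9129]
tr(P') = 9.0047

-0.2520 -0.1716 0.1153 -0.4960


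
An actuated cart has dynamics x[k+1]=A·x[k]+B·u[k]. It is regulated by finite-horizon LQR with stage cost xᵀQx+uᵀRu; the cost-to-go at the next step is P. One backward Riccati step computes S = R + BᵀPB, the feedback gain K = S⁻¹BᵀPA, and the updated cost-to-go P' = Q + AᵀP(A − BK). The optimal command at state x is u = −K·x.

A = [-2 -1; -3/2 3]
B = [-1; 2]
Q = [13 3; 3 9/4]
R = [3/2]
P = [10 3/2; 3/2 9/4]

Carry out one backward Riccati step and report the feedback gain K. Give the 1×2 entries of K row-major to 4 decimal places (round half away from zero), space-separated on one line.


0.6552 1.1034

BᵀP = [-7.0000 3.0000]
S = R + BᵀPB = [3/2] + [13.0000] = [14.5000]
BᵀPA = [9.5000 16.0000]
K = S⁻¹·BᵀPA = [0.6552 1.1034]
A−BK = [-1.3448 0.1034; -2.8103 0.7931]
AᵀP(A−BK) = [47.8384 -7.3578; -7.3578 3.5948]
P' = Q + AᵀP(A−BK) = [60.8384 -4.3578; -4.3578 5.8448]
tr(P') = 66.6832


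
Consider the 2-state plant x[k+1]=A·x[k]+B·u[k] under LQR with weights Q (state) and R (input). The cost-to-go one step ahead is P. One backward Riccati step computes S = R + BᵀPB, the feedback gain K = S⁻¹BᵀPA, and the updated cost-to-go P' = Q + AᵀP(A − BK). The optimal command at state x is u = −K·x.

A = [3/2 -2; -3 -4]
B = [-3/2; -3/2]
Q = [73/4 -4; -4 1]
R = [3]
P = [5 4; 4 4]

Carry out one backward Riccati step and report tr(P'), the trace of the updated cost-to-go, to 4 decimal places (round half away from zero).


36.1227

BᵀP = [-13.5000 -12.0000]
S = R + BᵀPB = [3] + [38.2500] = [41.2500]
BᵀPA = [15.7500 75.0000]
K = S⁻¹·BᵀPA = [0.3818 1.8182]
A−BK = [2.0727 0.7273; -2.4273 -1.2727]
AᵀP(A−BK) = [5.2364 4.3636; 4.3636 11.6364]
P' = Q + AᵀP(A−BK) = [23.4864 0.3636; 0.3636 12.6364]
tr(P') = 36.1227


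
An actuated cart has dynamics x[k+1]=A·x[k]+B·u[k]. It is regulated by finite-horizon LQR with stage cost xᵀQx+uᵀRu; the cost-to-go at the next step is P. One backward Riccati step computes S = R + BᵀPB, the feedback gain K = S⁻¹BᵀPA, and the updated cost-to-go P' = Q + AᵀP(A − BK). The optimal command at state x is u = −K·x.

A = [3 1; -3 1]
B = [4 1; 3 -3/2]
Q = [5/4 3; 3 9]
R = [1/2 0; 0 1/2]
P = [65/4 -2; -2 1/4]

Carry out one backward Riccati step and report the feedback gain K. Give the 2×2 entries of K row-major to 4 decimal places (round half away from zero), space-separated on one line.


0.8092 0.2203 0.3573 0.0636

BᵀP = [59.0000 -7.2500; 19.2500 -2.3750]
S = R + BᵀPB = [1/2 0; 0 1/2] + [214.2500 69.8750; 69.8750 22.8125] = [214.7500 69.8750; 69.8750 23.3125]
BᵀPA = [198.7500 51.7500; 64.8750 16.8750]
K = S⁻¹·BᵀPA = [0.8092 0.2203; 0.3573 0.0636]
A−BK = [-0.5942 0.0553; -4.8917 0.4345]
AᵀP(A−BK) = [0.4843 0.0925; 0.0925 0.0271]
P' = Q + AᵀP(A−BK) = [1.7343 3.0925; 3.0925 9.0271]
tr(P') = 10.7614


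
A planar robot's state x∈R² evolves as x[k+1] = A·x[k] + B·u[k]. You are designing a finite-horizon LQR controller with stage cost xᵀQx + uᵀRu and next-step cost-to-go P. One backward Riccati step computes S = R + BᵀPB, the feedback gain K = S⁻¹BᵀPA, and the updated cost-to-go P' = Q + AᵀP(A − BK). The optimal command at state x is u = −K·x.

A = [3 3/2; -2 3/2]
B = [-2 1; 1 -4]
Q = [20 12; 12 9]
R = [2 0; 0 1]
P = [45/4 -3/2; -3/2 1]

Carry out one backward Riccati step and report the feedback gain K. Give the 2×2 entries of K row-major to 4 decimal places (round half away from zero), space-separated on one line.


BᵀP = [-24.0000 4.0000; 17.2500 -5.5000]
S = R + BᵀPB = [2 0; 0 1] + [52.0000 -40.0000; -40.0000 39.2500] = [54.0000 -40.0000; -40.0000 40.2500]
BᵀPA = [-80.0000 -30.0000; 62.7500 17.6250]
K = S⁻¹·BᵀPA = [-1.2380 -0.8762; 0.3287 -0.4329]
A−BK = [0.1953 0.1805; 0.5527 0.6447]
AᵀP(A−BK) = [3.5841 2.4416; 2.4416 2.1558]
P' = Q + AᵀP(A−BK) = [23.5841 14.4416; 14.4416 11.1558]
tr(P') = 34.7400

-1.2380 -0.8762 0.3287 -0.4329


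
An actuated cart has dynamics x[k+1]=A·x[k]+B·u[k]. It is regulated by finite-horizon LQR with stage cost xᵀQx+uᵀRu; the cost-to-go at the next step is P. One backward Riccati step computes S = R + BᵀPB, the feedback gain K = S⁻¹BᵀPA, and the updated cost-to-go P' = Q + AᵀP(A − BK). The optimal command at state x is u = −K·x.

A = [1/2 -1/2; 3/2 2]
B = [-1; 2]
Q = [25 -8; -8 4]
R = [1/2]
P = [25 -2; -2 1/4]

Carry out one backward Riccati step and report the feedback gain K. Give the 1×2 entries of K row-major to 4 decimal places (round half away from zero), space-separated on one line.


-0.3116 0.5652

BᵀP = [-29.0000 2.5000]
S = R + BᵀPB = [1/2] + [34.0000] = [34.5000]
BᵀPA = [-10.7500 19.5000]
K = S⁻¹·BᵀPA = [-0.3116 0.5652]
A−BK = [0.1884 0.0652; 2.1232 0.8696]
AᵀP(A−BK) = [0.4629 0.0761; 0.0761 0.2283]
P' = Q + AᵀP(A−BK) = [25.4629 -7.9239; -7.9239 4.2283]
tr(P') = 29.6911


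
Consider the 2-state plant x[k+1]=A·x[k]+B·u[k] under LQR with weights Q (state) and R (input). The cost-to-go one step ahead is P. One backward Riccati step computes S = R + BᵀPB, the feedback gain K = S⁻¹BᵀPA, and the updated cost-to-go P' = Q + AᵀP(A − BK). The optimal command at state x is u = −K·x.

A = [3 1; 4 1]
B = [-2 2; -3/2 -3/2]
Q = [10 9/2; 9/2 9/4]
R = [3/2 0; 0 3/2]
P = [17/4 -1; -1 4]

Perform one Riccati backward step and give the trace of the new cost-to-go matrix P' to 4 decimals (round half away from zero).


19.1591

BᵀP = [-7.0000 -4.0000; 10.0000 -8.0000]
S = R + BᵀPB = [3/2 0; 0 3/2] + [20.0000 -8.0000; -8.0000 32.0000] = [21.5000 -8.0000; -8.0000 33.5000]
BᵀPA = [-37.0000 -11.0000; -2.0000 2.0000]
K = S⁻¹·BᵀPA = [-1.9131 -0.5371; -0.5166 -0.0686]
A−BK = [0.2069 0.0629; 0.3554 0.0914]
AᵀP(A−BK) = [6.4306 1.7386; 1.7386 0.4786]
P' = Q + AᵀP(A−BK) = [16.4306 6.2386; 6.2386 2.7286]
tr(P') = 19.1591


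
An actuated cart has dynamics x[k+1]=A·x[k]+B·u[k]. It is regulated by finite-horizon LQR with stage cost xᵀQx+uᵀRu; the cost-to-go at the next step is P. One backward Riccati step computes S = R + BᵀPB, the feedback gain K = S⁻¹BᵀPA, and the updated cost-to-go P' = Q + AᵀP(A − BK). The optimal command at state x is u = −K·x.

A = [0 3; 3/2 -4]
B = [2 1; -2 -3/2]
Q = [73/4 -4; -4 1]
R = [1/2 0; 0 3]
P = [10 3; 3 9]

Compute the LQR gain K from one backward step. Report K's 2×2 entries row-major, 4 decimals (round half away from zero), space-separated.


BᵀP = [14.0000 -12.0000; 5.5000 -10.5000]
S = R + BᵀPB = [1/2 0; 0 3] + [52.0000 32.0000; 32.0000 21.2500] = [52.5000 32.0000; 32.0000 24.2500]
BᵀPA = [-18.0000 90.0000; -15.7500 58.5000]
K = S⁻¹·BᵀPA = [0.2709 1.2464; -1.0070 0.7677]
A−BK = [0.4651 -0.2604; 0.5314 -0.3557]
AᵀP(A−BK) = [9.2664 -5.9744; -5.9744 4.9177]
P' = Q + AᵀP(A−BK) = [27.5164 -9.9744; -9.9744 5.9177]
tr(P') = 33.4341

0.2709 1.2464 -1.0070 0.7677


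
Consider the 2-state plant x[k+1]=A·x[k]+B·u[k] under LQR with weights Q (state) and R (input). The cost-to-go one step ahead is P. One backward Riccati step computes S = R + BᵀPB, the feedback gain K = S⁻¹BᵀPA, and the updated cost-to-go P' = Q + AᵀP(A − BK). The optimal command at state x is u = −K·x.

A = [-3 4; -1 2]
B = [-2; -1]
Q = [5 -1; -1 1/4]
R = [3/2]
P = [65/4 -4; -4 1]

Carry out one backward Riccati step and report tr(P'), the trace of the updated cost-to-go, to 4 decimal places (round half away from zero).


14.6699

BᵀP = [-28.5000 7.0000]
S = R + BᵀPB = [3/2] + [50.0000] = [51.5000]
BᵀPA = [78.5000 -100.0000]
K = S⁻¹·BᵀPA = [1.5243 -1.9417]
A−BK = [0.0485 0.1165; 0.5243 0.0583]
AᵀP(A−BK) = [3.5947 -4.5728; -4.5728 5.8252]
P' = Q + AᵀP(A−BK) = [8.5947 -5.5728; -5.5728 6.0752]
tr(P') = 14.6699


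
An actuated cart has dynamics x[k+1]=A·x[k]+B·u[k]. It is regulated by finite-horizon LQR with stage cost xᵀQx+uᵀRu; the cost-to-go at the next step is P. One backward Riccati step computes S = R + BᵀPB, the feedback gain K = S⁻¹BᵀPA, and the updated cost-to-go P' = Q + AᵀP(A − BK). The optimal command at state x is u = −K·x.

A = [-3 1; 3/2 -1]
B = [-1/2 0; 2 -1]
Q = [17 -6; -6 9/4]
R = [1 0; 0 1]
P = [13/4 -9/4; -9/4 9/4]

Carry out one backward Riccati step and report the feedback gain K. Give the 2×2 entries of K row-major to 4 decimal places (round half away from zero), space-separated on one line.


1.6655 -0.7103 -0.2328 0.1552

BᵀP = [-6.1250 5.6250; 2.2500 -2.2500]
S = R + BᵀPB = [1 0; 0 1] + [14.3125 -5.6250; -5.6250 2.2500] = [15.3125 -5.6250; -5.6250 3.2500]
BᵀPA = [26.8125 -11.7500; -10.1250 4.5000]
K = S⁻¹·BᵀPA = [1.6655 -0.7103; -0.2328 0.1552]
A−BK = [-2.1672 0.6448; -2.0638 0.5759]
AᵀP(A−BK) = [7.5491 -2.6328; -2.6328 0.9552]
P' = Q + AᵀP(A−BK) = [24.5491 -8.6328; -8.6328 3.2052]
tr(P') = 27.7543
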